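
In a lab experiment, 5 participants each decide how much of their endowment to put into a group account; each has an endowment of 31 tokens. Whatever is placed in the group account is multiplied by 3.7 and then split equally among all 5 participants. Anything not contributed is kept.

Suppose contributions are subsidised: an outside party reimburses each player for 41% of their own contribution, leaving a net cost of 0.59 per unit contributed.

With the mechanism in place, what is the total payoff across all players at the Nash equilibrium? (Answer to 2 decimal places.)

With the mechanism, a contributed unit returns (3.7/5) / 0.59 = 1.2542 per unit of net cost to the contributor — now above 1 — so contributing fully is weakly dominant for every player.
At the Nash equilibrium everyone contributes 31. Group total payoff = 5 × (31 × 0.41 + 3.7 × 31) = 637.05.

637.05 tokens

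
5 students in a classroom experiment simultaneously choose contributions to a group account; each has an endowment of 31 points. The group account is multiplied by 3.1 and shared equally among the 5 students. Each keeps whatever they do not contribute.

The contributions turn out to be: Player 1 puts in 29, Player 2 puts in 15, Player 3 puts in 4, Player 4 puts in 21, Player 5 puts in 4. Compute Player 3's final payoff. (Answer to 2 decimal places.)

72.26 points

Total contributed: 29 + 15 + 4 + 21 + 4 = 73.
Each receives 3.1 × 73 / 5 = 45.26 from the group account.
Player 3 keeps 31 − 4 = 27, so Player 3's payoff is 27 + 45.26 = 72.26.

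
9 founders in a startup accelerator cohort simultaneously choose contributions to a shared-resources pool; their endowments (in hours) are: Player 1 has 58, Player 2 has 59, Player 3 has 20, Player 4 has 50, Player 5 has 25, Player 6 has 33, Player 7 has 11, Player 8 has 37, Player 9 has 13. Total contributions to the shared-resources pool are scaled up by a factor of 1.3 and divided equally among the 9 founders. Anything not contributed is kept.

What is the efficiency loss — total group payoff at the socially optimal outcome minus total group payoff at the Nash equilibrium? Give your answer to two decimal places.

91.80 hours

The private return per contributed unit is 1.3/9 = 0.1444 < 1 for every player regardless of endowment, so the Nash equilibrium is zero contribution and the group total is Σ E_j = 58 + 59 + 20 + 50 + 25 + 33 + 11 + 37 + 13 = 306.
Each contributed unit returns 1.300 to the group, so the social optimum is full contribution by everyone: group total = 1.300 × 306 = 397.80.
Efficiency loss = (1.300 − 1) × 306 = 91.80.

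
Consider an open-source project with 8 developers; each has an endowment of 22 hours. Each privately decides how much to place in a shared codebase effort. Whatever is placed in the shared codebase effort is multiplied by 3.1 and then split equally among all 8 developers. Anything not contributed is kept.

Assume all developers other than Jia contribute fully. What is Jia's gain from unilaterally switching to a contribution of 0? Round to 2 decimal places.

13.48 hours

Switching from a contribution of 22 to 0 lets Jia keep an extra 22 hours, but lowers the shared codebase effort by 22, which costs Jia their own share of that drop: 3.1/8 × 22 = 8.52.
Net gain = 22 − 8.52 = 13.48. The private return per contributed unit (0.3875) is below 1, so free-riding is indeed the best response regardless of what the others do.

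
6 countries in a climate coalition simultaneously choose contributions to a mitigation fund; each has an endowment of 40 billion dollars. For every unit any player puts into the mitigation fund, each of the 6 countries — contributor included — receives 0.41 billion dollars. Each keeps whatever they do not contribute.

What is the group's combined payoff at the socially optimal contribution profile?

590.40 billion dollars

Each contributed unit returns 2.460 to the group as a whole (0.41 to each of 6 players), which exceeds 1, so the social optimum is full contribution: group total = 2.460 × 240 = 590.40.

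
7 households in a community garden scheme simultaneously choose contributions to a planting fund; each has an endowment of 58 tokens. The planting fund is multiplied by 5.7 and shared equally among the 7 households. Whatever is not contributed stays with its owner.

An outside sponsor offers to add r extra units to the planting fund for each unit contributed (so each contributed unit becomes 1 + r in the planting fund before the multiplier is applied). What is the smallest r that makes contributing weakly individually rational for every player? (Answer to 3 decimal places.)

With matching at rate r, one contributed unit becomes (1 + r) in the planting fund and returns 5.7 × (1 + r) / 7 to the contributor.
Setting this equal to 1: 1 + r = 7/5.7 = 1.2281.
So the minimum matching rate is r = 1.2281 − 1 = 0.228.

0.228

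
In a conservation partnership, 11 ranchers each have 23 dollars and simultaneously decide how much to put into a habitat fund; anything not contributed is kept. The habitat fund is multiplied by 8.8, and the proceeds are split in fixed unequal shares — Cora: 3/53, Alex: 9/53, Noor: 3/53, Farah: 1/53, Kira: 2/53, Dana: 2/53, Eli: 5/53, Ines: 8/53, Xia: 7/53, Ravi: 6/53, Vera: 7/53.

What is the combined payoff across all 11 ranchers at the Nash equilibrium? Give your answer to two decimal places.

Each unit j contributes comes back to j as 8.8 × (j's share), so j prefers to contribute only if that share exceeds 1/8.8 = 0.1136; otherwise keeping the unit dominates.
Alex, Ines, Xia and Vera clear that bar, contributing 23 each; the remaining 7 contribute 0. Total contributed: 92.
The habitat fund pays out 8.8 × 92 = 809.60 in total (split across the unequal shares, but the aggregate is all that matters for the group sum).
The 7 free-riders keep 23 each, adding 161. Group total = 161 + 809.60 = 970.60.

970.60 dollars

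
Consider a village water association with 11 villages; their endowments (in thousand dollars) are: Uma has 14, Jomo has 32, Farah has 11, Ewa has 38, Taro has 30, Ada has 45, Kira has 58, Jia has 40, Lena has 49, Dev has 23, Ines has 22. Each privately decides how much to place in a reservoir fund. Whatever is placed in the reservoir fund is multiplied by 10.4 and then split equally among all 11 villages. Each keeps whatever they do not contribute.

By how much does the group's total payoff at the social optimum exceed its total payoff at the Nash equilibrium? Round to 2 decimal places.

The private return per contributed unit is 10.4/11 = 0.9455 < 1 for every player regardless of endowment, so the Nash equilibrium is zero contribution and the group total is Σ E_j = 14 + 32 + 11 + 38 + 30 + 45 + 58 + 40 + 49 + 23 + 22 = 362.
Each contributed unit returns 10.400 to the group, so the social optimum is full contribution by everyone: group total = 10.400 × 362 = 3764.80.
Efficiency loss = (10.400 − 1) × 362 = 3402.80.

3402.80 thousand dollars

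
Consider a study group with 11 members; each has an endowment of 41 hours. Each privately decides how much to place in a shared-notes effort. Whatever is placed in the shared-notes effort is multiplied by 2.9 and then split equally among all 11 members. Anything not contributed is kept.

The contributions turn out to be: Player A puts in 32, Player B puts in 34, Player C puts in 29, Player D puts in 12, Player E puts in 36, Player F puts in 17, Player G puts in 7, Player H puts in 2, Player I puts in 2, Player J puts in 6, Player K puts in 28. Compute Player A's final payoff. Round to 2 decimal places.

63.05 hours

Total contributed: 32 + 34 + 29 + 12 + 36 + 17 + 7 + 2 + 2 + 6 + 28 = 205.
Each receives 2.9 × 205 / 11 = 54.05 from the shared-notes effort.
Player A keeps 41 − 32 = 9, so Player A's payoff is 9 + 54.05 = 63.05.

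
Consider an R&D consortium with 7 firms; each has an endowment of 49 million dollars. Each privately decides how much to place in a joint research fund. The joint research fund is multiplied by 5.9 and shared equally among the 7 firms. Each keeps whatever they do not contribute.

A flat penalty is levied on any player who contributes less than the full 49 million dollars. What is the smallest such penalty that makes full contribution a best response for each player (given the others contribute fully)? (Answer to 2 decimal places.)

7.70 million dollars

Given the others contribute fully, the best deviation is to contribute 0 (any partial contribution still incurs the fine and gives up units whose private return 0.8429 is below 1).
Deviating from 49 to 0 saves 49 million dollars but forfeits the deviator's share of the drop in the joint research fund: 5.9/7 × 49 = 41.30.
So the deviation gain is 49 − 41.30 = 7.70, and the fine must be at least 7.70 million dollars to wipe it out.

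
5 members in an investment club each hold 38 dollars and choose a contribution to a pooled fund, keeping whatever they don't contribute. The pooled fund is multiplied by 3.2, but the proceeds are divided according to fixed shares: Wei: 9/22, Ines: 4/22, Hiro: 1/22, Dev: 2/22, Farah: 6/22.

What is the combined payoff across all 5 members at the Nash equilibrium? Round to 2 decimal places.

Each unit j contributes comes back to j as 3.2 × (j's share), so j prefers to contribute only if that share exceeds 1/3.2 = 0.3125; otherwise keeping the unit dominates.
Only Wei (9/22) clears that bar, contributing 38; the remaining 4 contribute 0. Total contributed: 38.
The pooled fund pays out 3.2 × 38 = 121.60 in total (split across the unequal shares, but the aggregate is all that matters for the group sum).
The 4 free-riders keep 38 each, adding 152. Group total = 152 + 121.60 = 273.60.

273.60 dollars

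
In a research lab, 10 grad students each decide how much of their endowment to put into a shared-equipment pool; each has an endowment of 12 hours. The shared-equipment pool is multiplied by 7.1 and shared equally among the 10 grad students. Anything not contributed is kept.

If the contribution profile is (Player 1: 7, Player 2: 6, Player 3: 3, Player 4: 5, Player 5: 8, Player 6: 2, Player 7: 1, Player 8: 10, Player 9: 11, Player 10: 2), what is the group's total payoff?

455.50 hours

Total contributed: 7 + 6 + 3 + 5 + 8 + 2 + 1 + 10 + 11 + 2 = 55; total kept: 10 × 12 − 55 = 65.
The shared-equipment pool pays out 7.1 × 55 = 390.50 in aggregate.
Group total = 65 + 390.50 = 455.50.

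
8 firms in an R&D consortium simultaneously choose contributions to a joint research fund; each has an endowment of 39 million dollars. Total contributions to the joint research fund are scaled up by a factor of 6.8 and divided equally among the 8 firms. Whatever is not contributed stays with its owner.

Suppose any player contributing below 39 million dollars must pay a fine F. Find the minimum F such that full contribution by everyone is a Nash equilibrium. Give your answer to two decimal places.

Given the others contribute fully, the best deviation is to contribute 0 (any partial contribution still incurs the fine and gives up units whose private return 0.8500 is below 1).
Deviating from 39 to 0 saves 39 million dollars but forfeits the deviator's share of the drop in the joint research fund: 6.8/8 × 39 = 33.15.
So the deviation gain is 39 − 33.15 = 5.85, and the fine must be at least 5.85 million dollars to wipe it out.

5.85 million dollars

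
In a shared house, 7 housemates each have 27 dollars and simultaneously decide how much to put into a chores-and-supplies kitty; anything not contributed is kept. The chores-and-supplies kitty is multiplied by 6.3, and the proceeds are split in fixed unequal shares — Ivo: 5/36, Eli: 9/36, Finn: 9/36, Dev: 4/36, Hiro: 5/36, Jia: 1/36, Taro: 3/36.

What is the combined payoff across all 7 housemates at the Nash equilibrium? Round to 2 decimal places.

475.20 dollars

A player with share s gets back 6.3·s per unit contributed, so full contribution is dominant for anyone with s > 1/6.3 = 0.1587 and zero contribution is dominant for anyone below.
Eli and Finn clear that bar, contributing 27 each; the remaining 5 contribute 0. Total contributed: 54.
The chores-and-supplies kitty pays out 6.3 × 54 = 340.20 in total (split across the unequal shares, but the aggregate is all that matters for the group sum).
The 5 free-riders keep 27 each, adding 135. Group total = 135 + 340.20 = 475.20.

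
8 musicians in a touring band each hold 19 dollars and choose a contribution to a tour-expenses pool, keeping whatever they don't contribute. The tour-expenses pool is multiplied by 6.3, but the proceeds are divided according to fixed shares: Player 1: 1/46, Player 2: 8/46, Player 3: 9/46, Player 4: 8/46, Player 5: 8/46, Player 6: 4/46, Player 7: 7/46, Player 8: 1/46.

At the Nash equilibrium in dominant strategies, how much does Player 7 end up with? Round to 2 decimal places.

A player with share s gets back 6.3·s per unit contributed, so full contribution is dominant for anyone with s > 1/6.3 = 0.1587 and zero contribution is dominant for anyone below.
Player 2, Player 3, Player 4 and Player 5 are above the threshold, contributing 19 each; the remaining 4 contribute 0. Total contributed: 76.
Player 7 keeps 19 and receives 6.3 × 76 × 7/46 = 72.86 from the tour-expenses pool, for a payoff of 91.86.

91.86 dollars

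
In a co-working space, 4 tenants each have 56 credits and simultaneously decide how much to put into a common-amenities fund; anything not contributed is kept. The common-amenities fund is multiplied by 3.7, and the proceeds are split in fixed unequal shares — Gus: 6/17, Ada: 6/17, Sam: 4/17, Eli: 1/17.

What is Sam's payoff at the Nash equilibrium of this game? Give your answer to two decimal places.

153.51 credits

For player j, contributing a unit is worthwhile iff 3.7 × (j's share) ≥ 1, i.e. iff j's share is at least 0.2703.
Gus and Ada are above the threshold, contributing 56 each; the remaining 2 contribute 0. Total contributed: 112.
Sam keeps 56 and receives 3.7 × 112 × 4/17 = 97.51 from the common-amenities fund, for a payoff of 153.51.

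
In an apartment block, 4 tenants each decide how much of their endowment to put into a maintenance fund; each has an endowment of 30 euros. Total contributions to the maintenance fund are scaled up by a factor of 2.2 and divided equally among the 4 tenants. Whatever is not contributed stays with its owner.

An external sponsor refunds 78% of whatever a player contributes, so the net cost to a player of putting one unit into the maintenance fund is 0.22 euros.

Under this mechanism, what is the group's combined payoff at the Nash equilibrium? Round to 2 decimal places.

357.60 euros

The effective private return per unit is now (2.2/4) / 0.22 = 2.5000 > 1, so every player's dominant strategy flips to full contribution.
At the Nash equilibrium everyone contributes 30. Group total payoff = 4 × (30 × 0.78 + 2.2 × 30) = 357.60.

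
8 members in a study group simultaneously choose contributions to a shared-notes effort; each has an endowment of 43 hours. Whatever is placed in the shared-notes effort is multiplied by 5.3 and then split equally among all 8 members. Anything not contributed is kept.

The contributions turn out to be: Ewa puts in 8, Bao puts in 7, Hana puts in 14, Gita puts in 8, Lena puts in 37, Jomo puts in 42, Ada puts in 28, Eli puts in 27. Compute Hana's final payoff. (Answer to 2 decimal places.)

142.29 hours

Total contributed: 8 + 7 + 14 + 8 + 37 + 42 + 28 + 27 = 171.
Each receives 5.3 × 171 / 8 = 113.29 from the shared-notes effort.
Hana keeps 43 − 14 = 29, so Hana's payoff is 29 + 113.29 = 142.29.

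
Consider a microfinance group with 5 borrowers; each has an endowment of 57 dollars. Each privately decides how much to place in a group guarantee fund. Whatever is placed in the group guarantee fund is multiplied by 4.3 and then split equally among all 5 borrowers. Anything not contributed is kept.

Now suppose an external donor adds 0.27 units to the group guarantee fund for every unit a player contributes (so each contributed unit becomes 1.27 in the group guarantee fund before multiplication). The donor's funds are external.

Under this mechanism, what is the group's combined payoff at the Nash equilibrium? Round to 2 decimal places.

1556.39 dollars

Under the mechanism each unit contributed yields 4.3 × 1.27 / 5 = 1.0922 back to its contributor per unit of net cost, which exceeds 1, making full contribution the dominant choice for everyone.
At the Nash equilibrium everyone contributes 57. Group total payoff = 4.3 × 1.27 × 285 = 1556.39.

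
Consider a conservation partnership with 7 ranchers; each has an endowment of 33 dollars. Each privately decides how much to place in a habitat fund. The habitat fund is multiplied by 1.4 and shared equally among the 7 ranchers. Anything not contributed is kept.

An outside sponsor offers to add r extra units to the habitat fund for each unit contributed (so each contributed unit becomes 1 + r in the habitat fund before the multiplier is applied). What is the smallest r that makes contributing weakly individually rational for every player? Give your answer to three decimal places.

With matching at rate r, one contributed unit becomes (1 + r) in the habitat fund and returns 1.4 × (1 + r) / 7 to the contributor.
Setting this equal to 1: 1 + r = 7/1.4 = 5.0000.
So the minimum matching rate is r = 5.0000 − 1 = 4.000.

4.000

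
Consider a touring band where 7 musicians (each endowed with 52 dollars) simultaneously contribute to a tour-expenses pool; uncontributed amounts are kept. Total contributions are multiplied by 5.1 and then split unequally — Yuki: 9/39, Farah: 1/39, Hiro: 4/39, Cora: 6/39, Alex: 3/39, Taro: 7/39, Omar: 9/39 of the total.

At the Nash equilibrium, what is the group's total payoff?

790.40 dollars

For player j, contributing a unit is worthwhile iff 5.1 × (j's share) ≥ 1, i.e. iff j's share is at least 0.1961.
Yuki and Omar are above the threshold, contributing 52 each; the remaining 5 contribute 0. Total contributed: 104.
The tour-expenses pool pays out 5.1 × 104 = 530.40 in total (split across the unequal shares, but the aggregate is all that matters for the group sum).
The 5 free-riders keep 52 each, adding 260. Group total = 260 + 530.40 = 790.40.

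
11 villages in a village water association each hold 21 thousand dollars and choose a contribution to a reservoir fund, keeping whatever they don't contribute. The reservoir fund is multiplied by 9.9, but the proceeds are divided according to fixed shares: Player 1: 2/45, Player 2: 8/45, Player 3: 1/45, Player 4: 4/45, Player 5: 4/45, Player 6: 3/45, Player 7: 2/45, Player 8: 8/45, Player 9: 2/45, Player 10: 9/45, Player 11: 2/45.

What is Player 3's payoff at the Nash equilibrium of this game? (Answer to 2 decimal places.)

34.86 thousand dollars

A player with share s gets back 9.9·s per unit contributed, so full contribution is dominant for anyone with s > 1/9.9 = 0.1010 and zero contribution is dominant for anyone below.
Player 2, Player 8 and Player 10 are above the threshold, contributing 21 each; the remaining 8 contribute 0. Total contributed: 63.
Player 3 keeps 21 and receives 9.9 × 63 × 1/45 = 13.86 from the reservoir fund, for a payoff of 34.86.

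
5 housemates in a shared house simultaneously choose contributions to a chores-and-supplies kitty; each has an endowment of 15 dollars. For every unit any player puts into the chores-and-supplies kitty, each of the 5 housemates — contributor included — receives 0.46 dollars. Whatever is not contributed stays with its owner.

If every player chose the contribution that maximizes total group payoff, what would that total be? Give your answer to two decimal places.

Each contributed unit returns 2.300 to the group as a whole (0.46 to each of 5 players), which exceeds 1, so the social optimum is full contribution: group total = 2.300 × 75 = 172.50.

172.50 dollars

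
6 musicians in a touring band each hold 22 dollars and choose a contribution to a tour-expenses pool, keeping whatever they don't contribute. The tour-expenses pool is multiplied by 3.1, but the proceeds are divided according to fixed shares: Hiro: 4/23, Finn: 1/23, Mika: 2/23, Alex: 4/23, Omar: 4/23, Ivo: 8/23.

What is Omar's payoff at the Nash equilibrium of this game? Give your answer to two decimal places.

For player j, contributing a unit is worthwhile iff 3.1 × (j's share) ≥ 1, i.e. iff j's share is at least 0.3226.
Ivo alone (share 8/23) is above the threshold, contributing 22; the remaining 5 contribute 0. Total contributed: 22.
Omar keeps 22 and receives 3.1 × 22 × 4/23 = 11.86 from the tour-expenses pool, for a payoff of 33.86.

33.86 dollars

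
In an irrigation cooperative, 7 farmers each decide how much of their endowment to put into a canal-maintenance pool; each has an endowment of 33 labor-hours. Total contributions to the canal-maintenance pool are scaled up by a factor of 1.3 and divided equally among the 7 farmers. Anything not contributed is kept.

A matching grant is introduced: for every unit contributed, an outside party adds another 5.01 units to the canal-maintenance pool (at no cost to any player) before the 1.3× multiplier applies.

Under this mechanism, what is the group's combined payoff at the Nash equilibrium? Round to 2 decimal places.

With the mechanism, a contributed unit returns 1.3 × 6.01 / 7 = 1.1161 per unit of net cost to the contributor — now above 1 — so contributing fully is weakly dominant for every player.
So the Nash equilibrium is full contribution by all 7; the group earns 1.3 × 6.01 × 231 = 1804.80.

1804.80 labor-hours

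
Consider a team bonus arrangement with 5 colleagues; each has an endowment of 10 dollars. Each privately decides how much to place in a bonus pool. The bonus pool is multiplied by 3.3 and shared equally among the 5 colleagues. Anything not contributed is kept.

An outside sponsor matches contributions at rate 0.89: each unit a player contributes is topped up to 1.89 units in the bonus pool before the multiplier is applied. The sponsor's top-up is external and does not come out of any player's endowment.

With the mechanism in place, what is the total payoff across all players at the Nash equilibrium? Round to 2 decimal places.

With the mechanism, a contributed unit returns 3.3 × 1.89 / 5 = 1.2474 per unit of net cost to the contributor — now above 1 — so contributing fully is weakly dominant for every player.
At the Nash equilibrium everyone contributes 10. Group total payoff = 3.3 × 1.89 × 50 = 311.85.

311.85 dollars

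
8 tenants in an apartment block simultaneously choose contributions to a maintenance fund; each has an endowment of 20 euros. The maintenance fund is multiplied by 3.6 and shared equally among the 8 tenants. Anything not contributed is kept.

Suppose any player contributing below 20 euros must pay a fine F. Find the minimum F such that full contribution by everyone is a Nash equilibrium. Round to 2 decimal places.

11.00 euros

Given the others contribute fully, the best deviation is to contribute 0 (any partial contribution still incurs the fine and gives up units whose private return 0.4500 is below 1).
Deviating from 20 to 0 saves 20 euros but forfeits the deviator's share of the drop in the maintenance fund: 3.6/8 × 20 = 9.00.
So the deviation gain is 20 − 9.00 = 11.00, and the fine must be at least 11.00 euros to wipe it out.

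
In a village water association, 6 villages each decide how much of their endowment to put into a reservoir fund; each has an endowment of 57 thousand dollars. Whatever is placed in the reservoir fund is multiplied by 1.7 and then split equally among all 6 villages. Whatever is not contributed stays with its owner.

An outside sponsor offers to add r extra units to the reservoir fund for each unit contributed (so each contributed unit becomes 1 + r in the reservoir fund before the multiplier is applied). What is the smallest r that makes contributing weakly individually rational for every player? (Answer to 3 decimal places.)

With matching at rate r, one contributed unit becomes (1 + r) in the reservoir fund and returns 1.7 × (1 + r) / 6 to the contributor.
Setting this equal to 1: 1 + r = 6/1.7 = 3.5294.
So the minimum matching rate is r = 3.5294 − 1 = 2.529.

2.529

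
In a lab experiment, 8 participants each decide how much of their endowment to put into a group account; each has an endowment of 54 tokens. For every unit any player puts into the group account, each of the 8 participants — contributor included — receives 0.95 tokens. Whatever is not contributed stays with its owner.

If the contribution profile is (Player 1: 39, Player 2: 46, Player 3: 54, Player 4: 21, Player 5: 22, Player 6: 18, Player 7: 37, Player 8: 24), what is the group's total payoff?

Total contributed: 39 + 46 + 54 + 21 + 22 + 18 + 37 + 24 = 261; total kept: 8 × 54 − 261 = 171.
The group account pays out 0.95 × 8 × 261 = 1983.60 in aggregate.
Group total = 171 + 1983.60 = 2154.60.

2154.60 tokens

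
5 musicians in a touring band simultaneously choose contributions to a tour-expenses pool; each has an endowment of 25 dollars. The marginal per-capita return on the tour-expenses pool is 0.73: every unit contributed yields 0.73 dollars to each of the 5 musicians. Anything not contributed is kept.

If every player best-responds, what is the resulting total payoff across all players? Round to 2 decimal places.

The private return per contributed unit is 0.73 < 1, so contributing 0 is dominant for every player. At the Nash equilibrium everyone keeps their 25, and the group total is 5 × 25 = 125.

125.00 dollars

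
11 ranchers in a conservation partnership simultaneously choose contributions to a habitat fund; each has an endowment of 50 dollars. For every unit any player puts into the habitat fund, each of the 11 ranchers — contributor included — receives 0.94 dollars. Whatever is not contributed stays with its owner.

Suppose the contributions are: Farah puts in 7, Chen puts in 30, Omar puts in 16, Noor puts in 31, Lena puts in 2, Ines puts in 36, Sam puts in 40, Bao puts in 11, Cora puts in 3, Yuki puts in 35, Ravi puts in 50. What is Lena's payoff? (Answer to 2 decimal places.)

293.34 dollars

Total contributed: 7 + 30 + 16 + 31 + 2 + 36 + 40 + 11 + 3 + 35 + 50 = 261.
Each receives 0.94 × 261 = 245.34 from the habitat fund.
Lena keeps 50 − 2 = 48, so Lena's payoff is 48 + 245.34 = 293.34.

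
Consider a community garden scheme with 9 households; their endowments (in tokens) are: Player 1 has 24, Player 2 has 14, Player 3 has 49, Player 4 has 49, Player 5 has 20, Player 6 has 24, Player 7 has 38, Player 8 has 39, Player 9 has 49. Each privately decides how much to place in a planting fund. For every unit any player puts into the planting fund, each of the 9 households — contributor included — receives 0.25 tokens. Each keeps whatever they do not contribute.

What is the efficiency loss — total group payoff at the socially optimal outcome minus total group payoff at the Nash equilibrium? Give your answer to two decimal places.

382.50 tokens

The private return per contributed unit is 0.25 < 1 for everyone, so the Nash equilibrium is zero contribution and the group total is Σ E_j = 24 + 14 + 49 + 49 + 20 + 24 + 38 + 39 + 49 = 306.
Each contributed unit returns 2.250 to the group, so the social optimum is full contribution by everyone: group total = 2.250 × 306 = 688.50.
Efficiency loss = (2.250 − 1) × 306 = 382.50.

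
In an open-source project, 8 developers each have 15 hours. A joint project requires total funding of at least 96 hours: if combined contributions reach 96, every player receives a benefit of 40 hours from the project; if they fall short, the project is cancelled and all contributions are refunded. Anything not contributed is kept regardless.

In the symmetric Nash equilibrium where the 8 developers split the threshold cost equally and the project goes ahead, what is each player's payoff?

43 hours

Equal share of the threshold: 96/8 = 12.
At this profile no one gains by cutting their contribution: any cut drops the total below 96, the project is cancelled, contributions are refunded, and the deviator ends with 15, which is less than 15 − 12 + 40 = 43. Contributing more than 12 just wastes the excess. So contributing exactly 12 is a best response.
Each player's payoff: 15 − 12 + 40 = 43.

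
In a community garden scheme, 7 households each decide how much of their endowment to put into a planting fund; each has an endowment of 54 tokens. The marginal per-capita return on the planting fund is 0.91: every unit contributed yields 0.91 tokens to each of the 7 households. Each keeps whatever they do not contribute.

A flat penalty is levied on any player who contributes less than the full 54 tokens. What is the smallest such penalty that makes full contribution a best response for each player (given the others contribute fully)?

Given the others contribute fully, the best deviation is to contribute 0 (any partial contribution still incurs the fine and gives up units whose private return 0.91 is below 1).
Deviating from 54 to 0 saves 54 tokens but forfeits the deviator's share of the drop in the planting fund: 0.91 × 54 = 49.14.
So the deviation gain is 54 − 49.14 = 4.86, and the fine must be at least 4.86 tokens to wipe it out.

4.86 tokens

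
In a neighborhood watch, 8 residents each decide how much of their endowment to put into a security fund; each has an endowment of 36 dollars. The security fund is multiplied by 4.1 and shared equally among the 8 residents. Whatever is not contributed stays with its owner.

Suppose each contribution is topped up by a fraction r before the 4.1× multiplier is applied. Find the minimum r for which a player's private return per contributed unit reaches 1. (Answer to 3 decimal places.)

With matching at rate r, one contributed unit becomes (1 + r) in the security fund and returns 4.1 × (1 + r) / 8 to the contributor.
Setting this equal to 1: 1 + r = 8/4.1 = 1.9512.
So the minimum matching rate is r = 1.9512 − 1 = 0.951.

0.951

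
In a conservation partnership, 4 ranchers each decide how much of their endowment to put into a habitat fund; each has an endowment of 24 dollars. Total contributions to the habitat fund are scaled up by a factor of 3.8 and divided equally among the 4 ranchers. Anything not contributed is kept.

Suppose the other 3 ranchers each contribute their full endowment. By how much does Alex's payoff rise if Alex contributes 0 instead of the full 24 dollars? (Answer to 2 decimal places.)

1.20 dollars

Switching from a contribution of 24 to 0 lets Alex keep an extra 24 dollars, but lowers the habitat fund by 24, which costs Alex their own share of that drop: 3.8/4 × 24 = 22.80.
Net gain = 24 − 22.80 = 1.20. The private return per contributed unit (0.9500) is below 1, so free-riding is indeed the best response regardless of what the others do.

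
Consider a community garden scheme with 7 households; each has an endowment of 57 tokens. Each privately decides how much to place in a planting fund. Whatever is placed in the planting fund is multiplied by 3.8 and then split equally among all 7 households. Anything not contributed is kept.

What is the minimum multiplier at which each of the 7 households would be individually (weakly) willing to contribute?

7

A contributed unit returns (multiplier)/7 to its contributor.
This reaches 1 exactly when the multiplier is 7.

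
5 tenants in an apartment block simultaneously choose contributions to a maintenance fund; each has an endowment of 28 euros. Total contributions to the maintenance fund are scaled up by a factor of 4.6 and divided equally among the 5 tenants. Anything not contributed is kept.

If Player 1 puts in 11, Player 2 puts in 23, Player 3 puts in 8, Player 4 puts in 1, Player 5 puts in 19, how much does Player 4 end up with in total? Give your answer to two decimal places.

84.04 euros

Total contributed: 11 + 23 + 8 + 1 + 19 = 62.
Each receives 4.6 × 62 / 5 = 57.04 from the maintenance fund.
Player 4 keeps 28 − 1 = 27, so Player 4's payoff is 27 + 57.04 = 84.04.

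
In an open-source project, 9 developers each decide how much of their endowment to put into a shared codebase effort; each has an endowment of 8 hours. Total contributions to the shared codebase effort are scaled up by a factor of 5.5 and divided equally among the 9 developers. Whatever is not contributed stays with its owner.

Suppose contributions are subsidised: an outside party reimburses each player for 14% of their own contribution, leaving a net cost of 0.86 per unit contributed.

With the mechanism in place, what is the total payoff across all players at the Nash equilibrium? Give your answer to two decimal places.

72.00 hours

The effective private return is (5.5/9) / 0.86 = 0.7106, which is still under 1, so the mechanism doesn't change anyone's dominant strategy: zero contribution.
At the Nash equilibrium no one contributes; group total payoff = 9 × 8 = 72.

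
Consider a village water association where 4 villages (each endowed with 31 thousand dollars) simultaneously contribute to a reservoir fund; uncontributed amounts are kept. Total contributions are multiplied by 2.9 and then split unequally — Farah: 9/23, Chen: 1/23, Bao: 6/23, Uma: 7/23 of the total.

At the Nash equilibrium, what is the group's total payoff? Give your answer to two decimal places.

Player j's private return per contributed unit is 2.9 × (j's share). Contributing is weakly dominant for j when that share is at least 1/2.9 = 0.3448, and contributing 0 is dominant otherwise.
Only Farah (9/23) clears that bar, contributing 31; the remaining 3 contribute 0. Total contributed: 31.
The reservoir fund pays out 2.9 × 31 = 89.90 in total (split across the unequal shares, but the aggregate is all that matters for the group sum).
The 3 free-riders keep 31 each, adding 93. Group total = 93 + 89.90 = 182.90.

182.90 thousand dollars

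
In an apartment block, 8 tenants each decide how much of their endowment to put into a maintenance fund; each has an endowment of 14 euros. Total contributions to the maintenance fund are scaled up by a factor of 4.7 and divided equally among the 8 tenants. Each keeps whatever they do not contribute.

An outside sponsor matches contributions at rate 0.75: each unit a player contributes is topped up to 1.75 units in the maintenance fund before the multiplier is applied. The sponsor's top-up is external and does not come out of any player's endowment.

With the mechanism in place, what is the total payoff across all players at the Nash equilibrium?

Under the mechanism each unit contributed yields 4.7 × 1.75 / 8 = 1.0281 back to its contributor per unit of net cost, which exceeds 1, making full contribution the dominant choice for everyone.
So the Nash equilibrium is full contribution by all 8; the group earns 4.7 × 1.75 × 112 = 921.20.

921.20 euros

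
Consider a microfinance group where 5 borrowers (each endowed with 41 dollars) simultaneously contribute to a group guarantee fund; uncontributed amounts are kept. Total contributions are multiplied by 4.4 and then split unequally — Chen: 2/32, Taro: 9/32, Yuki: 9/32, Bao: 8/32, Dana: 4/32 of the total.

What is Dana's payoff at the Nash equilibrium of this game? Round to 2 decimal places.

108.65 dollars

A player with share s gets back 4.4·s per unit contributed, so full contribution is dominant for anyone with s > 1/4.4 = 0.2273 and zero contribution is dominant for anyone below.
Taro, Yuki and Bao are above the threshold, contributing 41 each; the remaining 2 contribute 0. Total contributed: 123.
Dana keeps 41 and receives 4.4 × 123 × 4/32 = 67.65 from the group guarantee fund, for a payoff of 108.65.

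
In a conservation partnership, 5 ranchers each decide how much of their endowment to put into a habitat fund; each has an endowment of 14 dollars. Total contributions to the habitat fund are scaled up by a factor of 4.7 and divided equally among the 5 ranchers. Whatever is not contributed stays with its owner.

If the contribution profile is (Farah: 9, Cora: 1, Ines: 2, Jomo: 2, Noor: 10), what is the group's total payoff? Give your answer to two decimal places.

Total contributed: 9 + 1 + 2 + 2 + 10 = 24; total kept: 5 × 14 − 24 = 46.
The habitat fund pays out 4.7 × 24 = 112.80 in aggregate.
Group total = 46 + 112.80 = 158.80.

158.80 dollars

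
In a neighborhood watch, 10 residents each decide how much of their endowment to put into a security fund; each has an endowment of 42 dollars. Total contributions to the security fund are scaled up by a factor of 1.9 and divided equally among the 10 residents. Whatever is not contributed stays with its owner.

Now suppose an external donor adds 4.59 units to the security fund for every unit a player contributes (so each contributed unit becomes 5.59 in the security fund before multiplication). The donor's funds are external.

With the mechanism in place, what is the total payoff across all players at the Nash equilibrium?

With the mechanism, a contributed unit returns 1.9 × 5.59 / 10 = 1.0621 per unit of net cost to the contributor — now above 1 — so contributing fully is weakly dominant for every player.
So the Nash equilibrium is full contribution by all 10; the group earns 1.9 × 5.59 × 420 = 4460.82.

4460.82 dollars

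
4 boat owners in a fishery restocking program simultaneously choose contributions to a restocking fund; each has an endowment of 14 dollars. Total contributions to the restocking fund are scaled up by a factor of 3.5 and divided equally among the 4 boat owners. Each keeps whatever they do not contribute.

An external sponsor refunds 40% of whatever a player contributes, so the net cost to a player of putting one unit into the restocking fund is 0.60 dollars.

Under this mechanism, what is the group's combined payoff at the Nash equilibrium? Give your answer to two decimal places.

With the mechanism, a contributed unit returns (3.5/4) / 0.60 = 1.4583 per unit of net cost to the contributor — now above 1 — so contributing fully is weakly dominant for every player.
At the Nash equilibrium everyone contributes 14. Group total payoff = 4 × (14 × 0.40 + 3.5 × 14) = 218.40.

218.40 dollars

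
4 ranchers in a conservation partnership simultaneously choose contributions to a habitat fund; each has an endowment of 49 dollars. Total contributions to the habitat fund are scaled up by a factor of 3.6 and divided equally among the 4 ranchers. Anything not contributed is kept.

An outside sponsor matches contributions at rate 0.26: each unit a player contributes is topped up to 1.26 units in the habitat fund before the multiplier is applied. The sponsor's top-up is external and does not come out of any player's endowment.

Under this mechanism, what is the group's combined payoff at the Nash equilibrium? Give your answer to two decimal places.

889.06 dollars

With the mechanism, a contributed unit returns 3.6 × 1.26 / 4 = 1.1340 per unit of net cost to the contributor — now above 1 — so contributing fully is weakly dominant for every player.
So the Nash equilibrium is full contribution by all 4; the group earns 3.6 × 1.26 × 196 = 889.06.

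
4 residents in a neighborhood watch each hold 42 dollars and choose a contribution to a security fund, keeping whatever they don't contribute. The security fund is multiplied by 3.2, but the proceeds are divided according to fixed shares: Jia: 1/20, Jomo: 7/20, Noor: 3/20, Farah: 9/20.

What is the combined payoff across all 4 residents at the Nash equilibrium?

A player with share s gets back 3.2·s per unit contributed, so full contribution is dominant for anyone with s > 1/3.2 = 0.3125 and zero contribution is dominant for anyone below.
The shares above 0.3125 belong to Jomo and Farah, contributing 42 each; the remaining 2 contribute 0. Total contributed: 84.
The security fund pays out 3.2 × 84 = 268.80 in total (split across the unequal shares, but the aggregate is all that matters for the group sum).
The 2 free-riders keep 42 each, adding 84. Group total = 84 + 268.80 = 352.80.

352.80 dollars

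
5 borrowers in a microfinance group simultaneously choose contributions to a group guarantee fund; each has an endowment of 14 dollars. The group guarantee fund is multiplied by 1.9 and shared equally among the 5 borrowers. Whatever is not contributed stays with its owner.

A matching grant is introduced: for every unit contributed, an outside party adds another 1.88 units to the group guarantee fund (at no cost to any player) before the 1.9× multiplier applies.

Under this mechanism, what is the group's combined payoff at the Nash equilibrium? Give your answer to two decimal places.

With the mechanism, a contributed unit returns 1.9 × 2.88 / 5 = 1.0944 per unit of net cost to the contributor — now above 1 — so contributing fully is weakly dominant for every player.
So the Nash equilibrium is full contribution by all 5; the group earns 1.9 × 2.88 × 70 = 383.04.

383.04 dollars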